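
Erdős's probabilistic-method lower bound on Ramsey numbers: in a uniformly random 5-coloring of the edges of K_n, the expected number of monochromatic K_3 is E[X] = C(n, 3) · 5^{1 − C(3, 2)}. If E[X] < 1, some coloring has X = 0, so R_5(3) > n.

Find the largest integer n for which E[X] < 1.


We need C(n, 3) · 5^{1 − 3} < 1, i.e. C(n, 3) < 5^{3 − 1} = 25.
Check values of n near the boundary:
  n = 3: C(3, 3) = 1; 1 < 25? YES
  n = 4: C(4, 3) = 4; 4 < 25? YES
  n = 5: C(5, 3) = 10; 10 < 25? YES
  n = 6: C(6, 3) = 20; 20 < 25? YES
  n = 7: C(7, 3) = 35; 35 < 25? NO
The largest n with C(n, 3) < 25 is n = 6 (where E[X] = 4/5 ≈ 0.800000). Hence R_5(3) > 6, i.e. R_5(3) ≥ 7.

Largest n = 6; hence R_5(3) > 6.


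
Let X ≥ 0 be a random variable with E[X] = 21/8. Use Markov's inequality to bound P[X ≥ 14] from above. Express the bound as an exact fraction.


μ = E[X] = 21/8, a = 14.
Markov: P[X ≥ 14] ≤ μ/a = (21/8)/14 = 3/16.
Numerically: ≈ 0.188.
(Since a = 14 > μ = 2.625, the bound 3/16 is < 1 and informative.)

P[X ≥ 14] ≤ 3/16 ≈ 0.188.


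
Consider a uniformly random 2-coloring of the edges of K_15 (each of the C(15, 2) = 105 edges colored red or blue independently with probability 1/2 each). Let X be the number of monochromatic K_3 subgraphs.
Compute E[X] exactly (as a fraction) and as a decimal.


Let X = Σ_S X_S over the C(15, 3) = 455 subsets S of size 3, where X_S = 1 if the K_3 on S is monochromatic.
For a fixed S, the K_3 on S has C(3, 2) = 3 edges. P[all 3 edges red] = (1/2)^3, and likewise for blue, so P[monochromatic] = 2·(1/2)^3 = 2^{1 − 3} = 1/4.
Summing: E[X] = C(15, 3) · 2^{1 − 3} = 455 · 1/4 = 455/4.
Numerically: E[X] ≈ 113.75000.

E[X] = C(15,3)·2^(1−C(3,2)) = 455/4 ≈ 113.75000.


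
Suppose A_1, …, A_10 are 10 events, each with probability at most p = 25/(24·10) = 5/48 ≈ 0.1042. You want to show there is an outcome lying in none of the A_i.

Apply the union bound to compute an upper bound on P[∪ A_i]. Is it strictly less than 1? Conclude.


Union bound: P[∪_{i=1}^{10} A_i] ≤ Σ_i P[A_i] ≤ 10·p = 10·(5/48) = 25/24.
Numerically: 25/24 ≈ 1.0417.
Is 25/24 < 1? NO.
Since the bound 25/24 is ≥ 1, the union bound is uninformative here; it does NOT by itself certify existence.

10·p = 25/24 ≈ 1.0417; existence NOT certified by the union bound.


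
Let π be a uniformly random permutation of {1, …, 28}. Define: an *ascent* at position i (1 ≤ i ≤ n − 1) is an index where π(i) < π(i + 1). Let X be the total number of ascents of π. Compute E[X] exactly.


Write X = Σ X_I over i = 1, …, 27, with X_I the indicator of one ascent.
There are 27 indicators.
For each fixed i, the pair (π(i), π(i+1)) is a uniformly random ordered pair of distinct values from {1, …, 28}; by symmetry P[π(i) < π(i+1)] = 1/2.
By linearity: E[X] = 27 · (1/2) = (28 − 1) · (1/2) = 27/2 ≈ 13.500000.

E[X] = 27/2 = 13.500000.


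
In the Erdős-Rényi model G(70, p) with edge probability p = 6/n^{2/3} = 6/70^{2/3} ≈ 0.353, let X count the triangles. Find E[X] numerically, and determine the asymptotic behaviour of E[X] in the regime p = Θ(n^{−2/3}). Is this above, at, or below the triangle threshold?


Number of potential triangles: C(70, 3) = 54740.
Each occurs with probability p³ ≈ (0.353)³ ≈ 4.40816e-02.
By linearity: E[X] = C(70, 3)·p³ ≈ 54740 · 4.40816e-02 ≈ 2413.029.
Since α = 2/3 < 1, p = c/n^{2/3} ≫ 1/n is above the triangle threshold p ~ 1/n. Asymptotically E[X] ~ (c³/6)·n^{3(1−α)} = (6³/6)·n^{1} → ∞; triangles are abundant w.h.p.

E[X] ≈ 2413.029; in regime p = Θ(1/n^{2/3}) E[X] diverges (above the triangle threshold p ~ 1/n).


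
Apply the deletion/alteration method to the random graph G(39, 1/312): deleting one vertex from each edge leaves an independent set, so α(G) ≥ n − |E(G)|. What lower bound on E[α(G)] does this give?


E[|E(G)|] = C(39, 2)·p = 741 · (1/312) = 19/8.
E[α(G)] ≥ n − E[|E(G)|] = 39 − 19/8 = 293/8.
Numerically: ≈ 36.6250.
(This is only a lower bound; the true E[α(G)] may be larger.)

E[α(G)] ≥ 293/8 ≈ 36.6250.


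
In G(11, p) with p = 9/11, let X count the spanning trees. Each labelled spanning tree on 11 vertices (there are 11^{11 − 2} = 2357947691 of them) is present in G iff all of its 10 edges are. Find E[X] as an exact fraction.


K_11 has 11^{11 − 2} = 2357947691 labelled spanning trees.
For each such spanning tree H, let X_H = 1 if all 10 edges of H are present in G. Then P[X_H = 1] = p^{10} = (9/11)^{10} = 3486784401/25937424601.
By linearity: E[X] = Σ_H E[X_H] = 2357947691 · p^{10} = 2357947691 · 3486784401/25937424601 = 3486784401/11.
Numerically: E[X] ≈ 3.1698e+08.

E[X] = 2357947691 · (9/11)^{10} = 3486784401/11 ≈ 3.1698e+08.


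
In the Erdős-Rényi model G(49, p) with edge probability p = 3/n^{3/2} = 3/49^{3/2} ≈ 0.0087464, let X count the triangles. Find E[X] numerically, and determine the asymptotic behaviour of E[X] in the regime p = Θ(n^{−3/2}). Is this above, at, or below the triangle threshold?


Number of potential triangles: C(49, 3) = 18424.
Each occurs with probability p³ ≈ (0.0087464)³ ≈ 6.6908517e-07.
By linearity: E[X] = C(49, 3)·p³ ≈ 18424 · 6.6908517e-07 ≈ 0.01233.
Since α = 3/2 > 1, p = c/n^{3/2} = o(1/n) is below the triangle threshold p ~ 1/n. Asymptotically E[X] ~ (c³/6)·n^{3(1−α)} = (3³/6)·n^{-1.5} → 0, so by Markov's inequality G has no triangles w.h.p.

E[X] ≈ 0.01233; in regime p = Θ(1/n^{3/2}) E[X] tends to 0 (below the triangle threshold p ~ 1/n).


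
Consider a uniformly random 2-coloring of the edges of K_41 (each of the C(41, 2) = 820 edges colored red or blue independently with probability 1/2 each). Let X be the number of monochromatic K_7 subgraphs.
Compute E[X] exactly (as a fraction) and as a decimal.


Let X = Σ_S X_S over the C(41, 7) = 22481940 subsets S of size 7, where X_S = 1 if the K_7 on S is monochromatic.
For a fixed S, the K_7 on S has C(7, 2) = 21 edges. P[all 21 edges red] = (1/2)^21, and likewise for blue, so P[monochromatic] = 2·(1/2)^21 = 2^{1 − 21} = 1/1048576.
By linearity: E[X] = C(41, 7) · 2^{1 − 21} = 22481940 · 1/1048576 = 5620485/262144.
Numerically: E[X] ≈ 21.4404.

E[X] = C(41,7)·2^(1−C(7,2)) = 5620485/262144 ≈ 21.4404.


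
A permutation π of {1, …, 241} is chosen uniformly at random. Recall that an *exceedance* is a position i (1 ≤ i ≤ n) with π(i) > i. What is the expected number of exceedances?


Write X = Σ_{i=1}^{241} X_i, where X_i = 1_{π(i) > i}.
For each fixed i, π(i) is uniform over {1, …, 241} (marginal of a uniform permutation), so P[π(i) > i] = (n − i)/n. Summing: Σ_{i=1}^{241} (n − i)/n = (0 + 1 + … + 240)/241 = 241(241 − 1)/(2·241) = (241 − 1)/2.
Hence E[X] = Σ_{i=1}^{241} (241 − i)/241 = 120 ≈ 120.000000.

E[X] = 120 = 120.000000.


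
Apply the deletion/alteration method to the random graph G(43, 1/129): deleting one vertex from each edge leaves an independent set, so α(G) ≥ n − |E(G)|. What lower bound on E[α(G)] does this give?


E[|E(G)|] = C(43, 2)·p = 903 · (1/129) = 7.
E[α(G)] ≥ n − E[|E(G)|] = 43 − 7 = 36.
Numerically: ≈ 36.00000.
(This is only a lower bound; the true E[α(G)] may be larger.)

E[α(G)] ≥ 36 ≈ 36.00000.


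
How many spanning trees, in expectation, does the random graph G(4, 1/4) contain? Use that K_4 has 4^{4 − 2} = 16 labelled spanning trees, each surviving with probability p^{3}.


K_4 has 4^{4 − 2} = 16 labelled spanning trees.
For each such spanning tree H, let X_H = 1 if all 3 edges of H are present in G. Then P[X_H = 1] = p^{3} = (1/4)^{3} = 1/64.
By linearity of expectation: E[X] = Σ_H E[X_H] = 16 · p^{3} = 16 · 1/64 = 1/4.
Numerically: E[X] ≈ 0.25.

E[X] = 16 · (1/4)^{3} = 1/4 ≈ 0.25.


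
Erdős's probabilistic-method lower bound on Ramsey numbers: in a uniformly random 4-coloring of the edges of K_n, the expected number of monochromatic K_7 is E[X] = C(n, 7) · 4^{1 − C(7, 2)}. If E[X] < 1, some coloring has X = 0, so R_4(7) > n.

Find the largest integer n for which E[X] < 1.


We need C(n, 7) · 4^{1 − 21} < 1, i.e. C(n, 7) < 4^{21 − 1} = 1099511627776.
Check values of n near the boundary:
  n = 177: C(177, 7) = 957664425960; 957664425960 < 1099511627776? YES
  n = 178: C(178, 7) = 996867063280; 996867063280 < 1099511627776? YES
  n = 179: C(179, 7) = 1037437234460; 1037437234460 < 1099511627776? YES
  n = 180: C(180, 7) = 1079414463600; 1079414463600 < 1099511627776? YES
  n = 181: C(181, 7) = 1122839183400; 1122839183400 < 1099511627776? NO
The largest n with C(n, 7) < 1099511627776 is n = 180 (where E[X] = 67463403975/68719476736 ≈ 0.9817). Hence R_4(7) > 180, i.e. R_4(7) ≥ 181.

Largest n = 180; hence R_4(7) > 180.


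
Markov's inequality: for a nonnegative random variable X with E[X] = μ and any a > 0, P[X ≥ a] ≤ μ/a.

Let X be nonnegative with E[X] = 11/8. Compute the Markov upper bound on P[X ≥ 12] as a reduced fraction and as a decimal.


μ = E[X] = 11/8, a = 12.
Markov: P[X ≥ 12] ≤ μ/a = (11/8)/12 = 11/96.
Numerically: ≈ 0.1146.
(Since a = 12 > μ = 1.3750, the bound 11/96 is < 1 and informative.)

P[X ≥ 12] ≤ 11/96 ≈ 0.1146.


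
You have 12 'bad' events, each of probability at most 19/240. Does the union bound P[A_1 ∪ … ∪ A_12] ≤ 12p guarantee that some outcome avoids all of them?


Union bound: P[∪_{i=1}^{12} A_i] ≤ Σ_i P[A_i] ≤ 12·p = 12·(19/240) = 19/20.
Numerically: 19/20 ≈ 0.9500000.
Is 19/20 < 1? YES.
Since P[∪ A_i] ≤ 19/20 < 1, the complement has P[∩ A_i^c] ≥ 1 − 19/20 = 1/20 > 0, so some outcome avoids every A_i.

12·p = 19/20 ≈ 0.9500000; existence CERTIFIED by the union bound.


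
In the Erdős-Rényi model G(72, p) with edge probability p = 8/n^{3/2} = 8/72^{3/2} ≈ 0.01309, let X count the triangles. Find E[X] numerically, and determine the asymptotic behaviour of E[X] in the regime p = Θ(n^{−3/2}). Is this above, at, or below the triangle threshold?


Number of potential triangles: C(72, 3) = 59640.
Each occurs with probability p³ ≈ (0.01309)³ ≈ 2.245297e-06.
By linearity: E[X] = C(72, 3)·p³ ≈ 59640 · 2.245297e-06 ≈ 0.1339.
Since α = 3/2 > 1, p = c/n^{3/2} = o(1/n) is below the triangle threshold p ~ 1/n. Asymptotically E[X] ~ (c³/6)·n^{3(1−α)} = (8³/6)·n^{-1.5} → 0, so by Markov's inequality G has no triangles w.h.p.

E[X] ≈ 0.1339; in regime p = Θ(1/n^{3/2}) E[X] tends to 0 (below the triangle threshold p ~ 1/n).


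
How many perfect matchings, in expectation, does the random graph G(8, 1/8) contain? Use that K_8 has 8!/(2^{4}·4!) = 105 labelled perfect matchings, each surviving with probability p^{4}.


K_8 has 8!/(2^{4}·4!) = 105 labelled perfect matchings.
For each such perfect matching H, let X_H = 1 if all 4 edges of H are present in G. Then P[X_H = 1] = p^{4} = (1/8)^{4} = 1/4096.
Summing the indicators: E[X] = Σ_H E[X_H] = 105 · p^{4} = 105 · 1/4096 = 105/4096.
Numerically: E[X] ≈ 0.0256348.

E[X] = 105 · (1/8)^{4} = 105/4096 ≈ 0.0256348.


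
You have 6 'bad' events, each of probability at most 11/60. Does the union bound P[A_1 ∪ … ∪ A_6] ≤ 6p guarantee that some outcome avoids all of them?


Union bound: P[∪_{i=1}^{6} A_i] ≤ Σ_i P[A_i] ≤ 6·p = 6·(11/60) = 11/10.
Numerically: 11/10 ≈ 1.1000000.
Is 11/10 < 1? NO.
Since the bound 11/10 is ≥ 1, the union bound is uninformative here; it does NOT by itself certify existence.

6·p = 11/10 ≈ 1.1000000; existence NOT certified by the union bound.


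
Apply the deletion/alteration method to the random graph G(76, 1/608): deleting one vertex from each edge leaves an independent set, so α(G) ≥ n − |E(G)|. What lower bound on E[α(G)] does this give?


E[|E(G)|] = C(76, 2)·p = 2850 · (1/608) = 75/16.
E[α(G)] ≥ n − E[|E(G)|] = 76 − 75/16 = 1141/16.
Numerically: ≈ 71.31250.
(This is only a lower bound; the true E[α(G)] may be larger.)

E[α(G)] ≥ 1141/16 ≈ 71.31250.


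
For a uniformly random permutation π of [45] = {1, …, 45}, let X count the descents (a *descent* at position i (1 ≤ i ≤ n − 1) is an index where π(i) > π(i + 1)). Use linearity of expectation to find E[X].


Write X = Σ X_I over i = 1, …, 44, with X_I the indicator of one descent.
There are 44 indicators.
For each fixed i, the pair (π(i), π(i+1)) is a uniformly random ordered pair of distinct values from {1, …, 45}; by symmetry P[π(i) > π(i+1)] = 1/2.
By linearity: E[X] = 44 · (1/2) = (45 − 1) · (1/2) = 22 ≈ 22.000000.

E[X] = 22 = 22.000000.


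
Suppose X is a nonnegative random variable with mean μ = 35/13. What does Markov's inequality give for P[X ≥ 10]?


μ = E[X] = 35/13, a = 10.
Markov: P[X ≥ 10] ≤ μ/a = (35/13)/10 = 7/26.
Numerically: ≈ 0.269231.
(Since a = 10 > μ = 2.692308, the bound 7/26 is < 1 and informative.)

P[X ≥ 10] ≤ 7/26 ≈ 0.269231.


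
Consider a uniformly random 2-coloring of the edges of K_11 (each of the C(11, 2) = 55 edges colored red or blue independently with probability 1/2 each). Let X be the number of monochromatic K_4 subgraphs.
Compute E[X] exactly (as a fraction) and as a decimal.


Let X = Σ_S X_S over the C(11, 4) = 330 subsets S of size 4, where X_S = 1 if the K_4 on S is monochromatic.
For a fixed S, the K_4 on S has C(4, 2) = 6 edges. P[all 6 edges red] = (1/2)^6, and likewise for blue, so P[monochromatic] = 2·(1/2)^6 = 2^{1 − 6} = 1/32.
By linearity: E[X] = C(11, 4) · 2^{1 − 6} = 330 · 1/32 = 165/16.
Numerically: E[X] ≈ 10.3125.

E[X] = C(11,4)·2^(1−C(4,2)) = 165/16 ≈ 10.3125.


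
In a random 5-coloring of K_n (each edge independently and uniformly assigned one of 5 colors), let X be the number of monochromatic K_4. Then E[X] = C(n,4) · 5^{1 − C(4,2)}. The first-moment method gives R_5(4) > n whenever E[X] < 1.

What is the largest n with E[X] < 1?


We need C(n, 4) · 5^{1 − 6} < 1, i.e. C(n, 4) < 5^{6 − 1} = 3125.
Check values of n near the boundary:
  n = 14: C(14, 4) = 1001; 1001 < 3125? YES
  n = 15: C(15, 4) = 1365; 1365 < 3125? YES
  n = 16: C(16, 4) = 1820; 1820 < 3125? YES
  n = 17: C(17, 4) = 2380; 2380 < 3125? YES
  n = 18: C(18, 4) = 3060; 3060 < 3125? YES
  n = 19: C(19, 4) = 3876; 3876 < 3125? NO
The largest n with C(n, 4) < 3125 is n = 18 (where E[X] = 612/625 ≈ 0.9792). Hence R_5(4) > 18, i.e. R_5(4) ≥ 19.

Largest n = 18; hence R_5(4) > 18.


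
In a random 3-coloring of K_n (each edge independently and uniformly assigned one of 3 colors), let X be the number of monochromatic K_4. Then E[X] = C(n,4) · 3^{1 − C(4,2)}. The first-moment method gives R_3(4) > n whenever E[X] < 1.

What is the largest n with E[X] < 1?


We need C(n, 4) · 3^{1 − 6} < 1, i.e. C(n, 4) < 3^{6 − 1} = 243.
Check values of n near the boundary:
  n = 7: C(7, 4) = 35; 35 < 243? YES
  n = 8: C(8, 4) = 70; 70 < 243? YES
  n = 9: C(9, 4) = 126; 126 < 243? YES
  n = 10: C(10, 4) = 210; 210 < 243? YES
  n = 11: C(11, 4) = 330; 330 < 243? NO
The largest n with C(n, 4) < 243 is n = 10 (where E[X] = 70/81 ≈ 0.864198). Hence R_3(4) > 10, i.e. R_3(4) ≥ 11.

Largest n = 10; hence R_3(4) > 10.


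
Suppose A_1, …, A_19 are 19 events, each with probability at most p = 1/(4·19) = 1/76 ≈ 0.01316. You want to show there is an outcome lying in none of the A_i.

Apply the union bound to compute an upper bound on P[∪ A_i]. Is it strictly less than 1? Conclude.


Union bound: P[∪_{i=1}^{19} A_i] ≤ Σ_i P[A_i] ≤ 19·p = 19·(1/76) = 1/4.
Numerically: 1/4 ≈ 0.25000.
Is 1/4 < 1? YES.
Since P[∪ A_i] ≤ 1/4 < 1, the complement has P[∩ A_i^c] ≥ 1 − 1/4 = 3/4 > 0, so some outcome avoids every A_i.

19·p = 1/4 ≈ 0.25000; existence CERTIFIED by the union bound.


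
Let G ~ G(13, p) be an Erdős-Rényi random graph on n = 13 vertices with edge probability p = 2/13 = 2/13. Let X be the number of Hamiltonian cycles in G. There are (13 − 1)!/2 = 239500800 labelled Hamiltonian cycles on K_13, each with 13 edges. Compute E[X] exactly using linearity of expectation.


K_13 has (13 − 1)!/2 = 239500800 labelled Hamiltonian cycles.
For each such Hamiltonian cycle H, let X_H = 1 if all 13 edges of H are present in G. Then P[X_H = 1] = p^{13} = (2/13)^{13} = 8192/302875106592253.
By linearity: E[X] = Σ_H E[X_H] = 239500800 · p^{13} = 239500800 · 8192/302875106592253 = 1961990553600/302875106592253.
Numerically: E[X] ≈ 0.0064779.

E[X] = 239500800 · (2/13)^{13} = 1961990553600/302875106592253 ≈ 0.0064779.


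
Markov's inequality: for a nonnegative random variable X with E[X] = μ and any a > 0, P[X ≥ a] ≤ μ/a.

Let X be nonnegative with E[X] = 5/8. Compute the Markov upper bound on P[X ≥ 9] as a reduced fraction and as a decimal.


μ = E[X] = 5/8, a = 9.
Markov: P[X ≥ 9] ≤ μ/a = (5/8)/9 = 5/72.
Numerically: ≈ 0.069.
(Since a = 9 > μ = 0.625, the bound 5/72 is < 1 and informative.)

P[X ≥ 9] ≤ 5/72 ≈ 0.069.


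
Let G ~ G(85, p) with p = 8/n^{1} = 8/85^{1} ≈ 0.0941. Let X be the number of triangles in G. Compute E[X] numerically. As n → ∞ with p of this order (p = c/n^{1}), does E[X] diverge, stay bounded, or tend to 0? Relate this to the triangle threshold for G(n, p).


Number of potential triangles: C(85, 3) = 98770.
Each occurs with probability p³ ≈ (0.0941)³ ≈ 8.33706e-04.
By linearity: E[X] = C(85, 3)·p³ ≈ 98770 · 8.33706e-04 ≈ 82.345.
Here α = 1, so p = 8/n is exactly at the triangle threshold p ~ 1/n. Asymptotically E[X] → c³/6 = 8³/6 = 256/3 ≈ 85.333, a bounded constant. In this regime the triangle count is asymptotically Poisson(c³/6).

E[X] ≈ 82.345; in regime p = Θ(1/n^{1}) E[X] stays bounded (at the triangle threshold p ~ 1/n).


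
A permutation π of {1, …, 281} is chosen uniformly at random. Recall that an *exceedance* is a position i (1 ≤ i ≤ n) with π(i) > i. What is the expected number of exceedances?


Write X = Σ_{i=1}^{281} X_i, where X_i = 1_{π(i) > i}.
For each fixed i, π(i) is uniform over {1, …, 281} (marginal of a uniform permutation), so P[π(i) > i] = (n − i)/n. Summing: Σ_{i=1}^{281} (n − i)/n = (0 + 1 + … + 280)/281 = 281(281 − 1)/(2·281) = (281 − 1)/2.
Hence E[X] = Σ_{i=1}^{281} (281 − i)/281 = 140 ≈ 140.000000.

E[X] = 140 = 140.000000.


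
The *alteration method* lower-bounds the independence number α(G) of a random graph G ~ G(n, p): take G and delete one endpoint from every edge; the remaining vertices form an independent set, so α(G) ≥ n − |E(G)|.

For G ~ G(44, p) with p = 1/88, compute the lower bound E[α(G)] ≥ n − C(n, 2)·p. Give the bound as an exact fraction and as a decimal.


E[|E(G)|] = C(44, 2)·p = 946 · (1/88) = 43/4.
E[α(G)] ≥ n − E[|E(G)|] = 44 − 43/4 = 133/4.
Numerically: ≈ 33.250000.
(This is only a lower bound; the true E[α(G)] may be larger.)

E[α(G)] ≥ 133/4 ≈ 33.250000.


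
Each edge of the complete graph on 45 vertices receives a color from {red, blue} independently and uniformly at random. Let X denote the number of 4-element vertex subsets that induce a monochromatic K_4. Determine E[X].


Let X = Σ_S X_S over the C(45, 4) = 148995 subsets S of size 4, where X_S = 1 if the K_4 on S is monochromatic.
For a fixed S, the K_4 on S has C(4, 2) = 6 edges. P[all 6 edges red] = (1/2)^6, and likewise for blue, so P[monochromatic] = 2·(1/2)^6 = 2^{1 − 6} = 1/32.
By linearity of expectation: E[X] = C(45, 4) · 2^{1 − 6} = 148995 · 1/32 = 148995/32.
Numerically: E[X] ≈ 4656.09375.

E[X] = C(45,4)·2^(1−C(4,2)) = 148995/32 ≈ 4656.09375.


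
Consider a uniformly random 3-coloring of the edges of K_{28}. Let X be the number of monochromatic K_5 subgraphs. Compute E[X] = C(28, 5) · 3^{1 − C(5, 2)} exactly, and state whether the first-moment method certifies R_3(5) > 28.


E[X] = C(28, 5) · 3^{1 − 10} = 98280 · 3^{−9} = 98280/19683.
As a reduced fraction: E[X] = 3640/729 ≈ 4.99314.
Is E[X] < 1? NO.
Since E[X] ≥ 1, the first-moment bound is inconclusive at n = 28; it does NOT by itself certify R_3(5) > 28.

E[X] = 3640/729 ≈ 4.99314; E[X] ≥ 1; first-moment method inconclusive here.


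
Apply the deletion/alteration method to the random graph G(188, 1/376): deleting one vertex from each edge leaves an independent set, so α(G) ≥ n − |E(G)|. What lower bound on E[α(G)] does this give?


E[|E(G)|] = C(188, 2)·p = 17578 · (1/376) = 187/4.
E[α(G)] ≥ n − E[|E(G)|] = 188 − 187/4 = 565/4.
Numerically: ≈ 141.25000.
(This is only a lower bound; the true E[α(G)] may be larger.)

E[α(G)] ≥ 565/4 ≈ 141.25000.


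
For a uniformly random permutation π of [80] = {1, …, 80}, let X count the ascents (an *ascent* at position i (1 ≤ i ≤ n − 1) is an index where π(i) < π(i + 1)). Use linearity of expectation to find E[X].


Write X = Σ X_I over i = 1, …, 79, with X_I the indicator of one ascent.
There are 79 indicators.
For each fixed i, the pair (π(i), π(i+1)) is a uniformly random ordered pair of distinct values from {1, …, 80}; by symmetry P[π(i) < π(i+1)] = 1/2.
By linearity: E[X] = 79 · (1/2) = (80 − 1) · (1/2) = 79/2 ≈ 39.5000.

E[X] = 79/2 = 39.5000.


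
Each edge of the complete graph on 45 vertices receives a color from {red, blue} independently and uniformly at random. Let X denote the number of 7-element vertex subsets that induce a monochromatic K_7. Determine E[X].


Let X = Σ_S X_S over the C(45, 7) = 45379620 subsets S of size 7, where X_S = 1 if the K_7 on S is monochromatic.
For a fixed S, the K_7 on S has C(7, 2) = 21 edges. P[all 21 edges red] = (1/2)^21, and likewise for blue, so P[monochromatic] = 2·(1/2)^21 = 2^{1 − 21} = 1/1048576.
By linearity of expectation: E[X] = C(45, 7) · 2^{1 − 21} = 45379620 · 1/1048576 = 11344905/262144.
Numerically: E[X] ≈ 43.277.

E[X] = C(45,7)·2^(1−C(7,2)) = 11344905/262144 ≈ 43.277.


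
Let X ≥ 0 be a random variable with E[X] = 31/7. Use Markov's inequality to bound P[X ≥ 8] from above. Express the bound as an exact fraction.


μ = E[X] = 31/7, a = 8.
Markov: P[X ≥ 8] ≤ μ/a = (31/7)/8 = 31/56.
Numerically: ≈ 0.553571.
(Since a = 8 > μ = 4.428571, the bound 31/56 is < 1 and informative.)

P[X ≥ 8] ≤ 31/56 ≈ 0.553571.


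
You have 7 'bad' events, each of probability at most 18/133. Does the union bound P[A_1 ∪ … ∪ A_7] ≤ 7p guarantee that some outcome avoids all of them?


Union bound: P[∪_{i=1}^{7} A_i] ≤ Σ_i P[A_i] ≤ 7·p = 7·(18/133) = 18/19.
Numerically: 18/19 ≈ 0.9473684.
Is 18/19 < 1? YES.
Since P[∪ A_i] ≤ 18/19 < 1, the complement has P[∩ A_i^c] ≥ 1 − 18/19 = 1/19 > 0, so some outcome avoids every A_i.

7·p = 18/19 ≈ 0.9473684; existence CERTIFIED by the union bound.


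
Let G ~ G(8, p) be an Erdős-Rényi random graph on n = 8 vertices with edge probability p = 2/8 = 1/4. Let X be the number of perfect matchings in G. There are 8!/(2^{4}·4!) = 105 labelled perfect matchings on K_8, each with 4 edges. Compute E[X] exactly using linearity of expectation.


K_8 has 8!/(2^{4}·4!) = 105 labelled perfect matchings.
For each such perfect matching H, let X_H = 1 if all 4 edges of H are present in G. Then P[X_H = 1] = p^{4} = (1/4)^{4} = 1/256.
By linearity of expectation: E[X] = Σ_H E[X_H] = 105 · p^{4} = 105 · 1/256 = 105/256.
Numerically: E[X] ≈ 0.410156.

E[X] = 105 · (1/4)^{4} = 105/256 ≈ 0.410156.


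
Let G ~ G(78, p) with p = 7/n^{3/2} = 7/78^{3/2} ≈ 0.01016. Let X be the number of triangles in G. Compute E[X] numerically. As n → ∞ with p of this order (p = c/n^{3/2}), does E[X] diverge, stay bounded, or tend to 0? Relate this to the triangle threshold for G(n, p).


Number of potential triangles: C(78, 3) = 76076.
Each occurs with probability p³ ≈ (0.01016)³ ≈ 1.049224e-06.
By linearity: E[X] = C(78, 3)·p³ ≈ 76076 · 1.049224e-06 ≈ 0.0798.
Since α = 3/2 > 1, p = c/n^{3/2} = o(1/n) is below the triangle threshold p ~ 1/n. Asymptotically E[X] ~ (c³/6)·n^{3(1−α)} = (7³/6)·n^{-1.5} → 0, so by Markov's inequality G has no triangles w.h.p.

E[X] ≈ 0.0798; in regime p = Θ(1/n^{3/2}) E[X] tends to 0 (below the triangle threshold p ~ 1/n).


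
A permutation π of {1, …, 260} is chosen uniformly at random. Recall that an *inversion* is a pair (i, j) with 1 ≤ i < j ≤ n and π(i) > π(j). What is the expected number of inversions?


Write X = Σ X_I over the C(260, 2) = 33670 pairs i < j, with X_I the indicator of one inversion.
There are 33670 indicators.
For each fixed pair i < j, the values π(i) and π(j) are two distinct elements of {1, …, 260} in uniformly random order; by symmetry P[π(i) > π(j)] = 1/2.
By linearity: E[X] = 33670 · (1/2) = C(260, 2) · (1/2) = 33670/2 = 16835 ≈ 16835.0000.

E[X] = 16835 = 16835.0000.


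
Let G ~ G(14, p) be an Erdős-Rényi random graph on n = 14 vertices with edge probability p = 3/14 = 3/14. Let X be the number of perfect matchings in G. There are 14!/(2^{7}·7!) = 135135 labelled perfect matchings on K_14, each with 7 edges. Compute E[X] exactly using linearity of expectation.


K_14 has 14!/(2^{7}·7!) = 135135 labelled perfect matchings.
For each such perfect matching H, let X_H = 1 if all 7 edges of H are present in G. Then P[X_H = 1] = p^{7} = (3/14)^{7} = 2187/105413504.
By linearity: E[X] = Σ_H E[X_H] = 135135 · p^{7} = 135135 · 2187/105413504 = 42220035/15059072.
Numerically: E[X] ≈ 2.804.

E[X] = 135135 · (3/14)^{7} = 42220035/15059072 ≈ 2.804.


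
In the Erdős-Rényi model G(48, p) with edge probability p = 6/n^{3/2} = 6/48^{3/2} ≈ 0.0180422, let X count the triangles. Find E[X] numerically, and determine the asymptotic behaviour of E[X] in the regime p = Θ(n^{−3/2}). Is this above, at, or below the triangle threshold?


Number of potential triangles: C(48, 3) = 17296.
Each occurs with probability p³ ≈ (0.0180422)³ ≈ 5.87311065e-06.
By linearity: E[X] = C(48, 3)·p³ ≈ 17296 · 5.87311065e-06 ≈ 0.101581.
Since α = 3/2 > 1, p = c/n^{3/2} = o(1/n) is below the triangle threshold p ~ 1/n. Asymptotically E[X] ~ (c³/6)·n^{3(1−α)} = (6³/6)·n^{-1.5} → 0, so by Markov's inequality G has no triangles w.h.p.

E[X] ≈ 0.101581; in regime p = Θ(1/n^{3/2}) E[X] tends to 0 (below the triangle threshold p ~ 1/n).


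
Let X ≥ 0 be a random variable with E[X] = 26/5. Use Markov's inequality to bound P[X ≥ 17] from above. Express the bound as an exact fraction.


μ = E[X] = 26/5, a = 17.
Markov: P[X ≥ 17] ≤ μ/a = (26/5)/17 = 26/85.
Numerically: ≈ 0.30588.
(Since a = 17 > μ = 5.20000, the bound 26/85 is < 1 and informative.)

P[X ≥ 17] ≤ 26/85 ≈ 0.30588.


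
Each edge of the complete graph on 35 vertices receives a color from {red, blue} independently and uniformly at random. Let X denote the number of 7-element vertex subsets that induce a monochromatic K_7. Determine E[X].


Let X = Σ_S X_S over the C(35, 7) = 6724520 subsets S of size 7, where X_S = 1 if the K_7 on S is monochromatic.
For a fixed S, the K_7 on S has C(7, 2) = 21 edges. P[all 21 edges red] = (1/2)^21, and likewise for blue, so P[monochromatic] = 2·(1/2)^21 = 2^{1 − 21} = 1/1048576.
By linearity of expectation: E[X] = C(35, 7) · 2^{1 − 21} = 6724520 · 1/1048576 = 840565/131072.
Numerically: E[X] ≈ 6.41300.

E[X] = C(35,7)·2^(1−C(7,2)) = 840565/131072 ≈ 6.41300.


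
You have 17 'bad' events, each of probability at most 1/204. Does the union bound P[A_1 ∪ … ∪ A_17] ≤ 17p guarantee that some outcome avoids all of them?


Union bound: P[∪_{i=1}^{17} A_i] ≤ Σ_i P[A_i] ≤ 17·p = 17·(1/204) = 1/12.
Numerically: 1/12 ≈ 0.0833333.
Is 1/12 < 1? YES.
Since P[∪ A_i] ≤ 1/12 < 1, the complement has P[∩ A_i^c] ≥ 1 − 1/12 = 11/12 > 0, so some outcome avoids every A_i.

17·p = 1/12 ≈ 0.0833333; existence CERTIFIED by the union bound.


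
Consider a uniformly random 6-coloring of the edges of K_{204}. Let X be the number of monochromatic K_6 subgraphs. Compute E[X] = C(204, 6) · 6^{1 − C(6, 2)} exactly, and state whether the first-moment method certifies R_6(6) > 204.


E[X] = C(204, 6) · 6^{1 − 15} = 92944609660 · 6^{−14} = 92944609660/78364164096.
As a reduced fraction: E[X] = 23236152415/19591041024 ≈ 1.18606.
Is E[X] < 1? NO.
Since E[X] ≥ 1, the first-moment bound is inconclusive at n = 204; it does NOT by itself certify R_6(6) > 204.

E[X] = 23236152415/19591041024 ≈ 1.18606; E[X] ≥ 1; first-moment method inconclusive here.


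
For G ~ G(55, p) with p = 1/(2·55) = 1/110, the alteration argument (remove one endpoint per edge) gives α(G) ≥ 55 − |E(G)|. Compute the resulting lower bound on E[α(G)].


E[|E(G)|] = C(55, 2)·p = 1485 · (1/110) = 27/2.
E[α(G)] ≥ n − E[|E(G)|] = 55 − 27/2 = 83/2.
Numerically: ≈ 41.5000.
(This is only a lower bound; the true E[α(G)] may be larger.)

E[α(G)] ≥ 83/2 ≈ 41.5000.


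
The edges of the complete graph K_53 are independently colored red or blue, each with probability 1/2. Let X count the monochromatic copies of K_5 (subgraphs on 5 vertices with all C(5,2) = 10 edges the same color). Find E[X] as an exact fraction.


Let X = Σ_S X_S over the C(53, 5) = 2869685 subsets S of size 5, where X_S = 1 if the K_5 on S is monochromatic.
For a fixed S, the K_5 on S has C(5, 2) = 10 edges. P[all 10 edges red] = (1/2)^10, and likewise for blue, so P[monochromatic] = 2·(1/2)^10 = 2^{1 − 10} = 1/512.
Summing: E[X] = C(53, 5) · 2^{1 − 10} = 2869685 · 1/512 = 2869685/512.
Numerically: E[X] ≈ 5604.85352.

E[X] = C(53,5)·2^(1−C(5,2)) = 2869685/512 ≈ 5604.85352.


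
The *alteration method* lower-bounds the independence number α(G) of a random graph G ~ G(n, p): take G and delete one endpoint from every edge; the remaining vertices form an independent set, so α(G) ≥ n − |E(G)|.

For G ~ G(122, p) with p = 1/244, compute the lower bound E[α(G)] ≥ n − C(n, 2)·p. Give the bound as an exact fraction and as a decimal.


E[|E(G)|] = C(122, 2)·p = 7381 · (1/244) = 121/4.
E[α(G)] ≥ n − E[|E(G)|] = 122 − 121/4 = 367/4.
Numerically: ≈ 91.75000.
(This is only a lower bound; the true E[α(G)] may be larger.)

E[α(G)] ≥ 367/4 ≈ 91.75000.


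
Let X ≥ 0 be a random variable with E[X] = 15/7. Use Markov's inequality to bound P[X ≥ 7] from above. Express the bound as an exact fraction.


μ = E[X] = 15/7, a = 7.
Markov: P[X ≥ 7] ≤ μ/a = (15/7)/7 = 15/49.
Numerically: ≈ 0.3061.
(Since a = 7 > μ = 2.1429, the bound 15/49 is < 1 and informative.)

P[X ≥ 7] ≤ 15/49 ≈ 0.3061.


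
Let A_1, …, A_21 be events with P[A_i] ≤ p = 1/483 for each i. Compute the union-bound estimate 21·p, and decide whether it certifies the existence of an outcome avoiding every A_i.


Union bound: P[∪_{i=1}^{21} A_i] ≤ Σ_i P[A_i] ≤ 21·p = 21·(1/483) = 1/23.
Numerically: 1/23 ≈ 0.043.
Is 1/23 < 1? YES.
Since P[∪ A_i] ≤ 1/23 < 1, the complement has P[∩ A_i^c] ≥ 1 − 1/23 = 22/23 > 0, so some outcome avoids every A_i.

21·p = 1/23 ≈ 0.043; existence CERTIFIED by the union bound.


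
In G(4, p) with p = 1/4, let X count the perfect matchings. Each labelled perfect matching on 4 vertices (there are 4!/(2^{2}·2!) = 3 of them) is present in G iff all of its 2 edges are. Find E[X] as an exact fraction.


K_4 has 4!/(2^{2}·2!) = 3 labelled perfect matchings.
For each such perfect matching H, let X_H = 1 if all 2 edges of H are present in G. Then P[X_H = 1] = p^{2} = (1/4)^{2} = 1/16.
Summing the indicators: E[X] = Σ_H E[X_H] = 3 · p^{2} = 3 · 1/16 = 3/16.
Numerically: E[X] ≈ 0.188.

E[X] = 3 · (1/4)^{2} = 3/16 ≈ 0.188.


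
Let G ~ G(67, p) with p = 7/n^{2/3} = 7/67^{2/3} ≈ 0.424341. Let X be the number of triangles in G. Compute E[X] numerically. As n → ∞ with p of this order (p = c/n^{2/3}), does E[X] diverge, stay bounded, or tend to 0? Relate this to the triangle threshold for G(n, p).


Number of potential triangles: C(67, 3) = 47905.
Each occurs with probability p³ ≈ (0.424341)³ ≈ 7.64089998e-02.
By linearity: E[X] = C(67, 3)·p³ ≈ 47905 · 7.64089998e-02 ≈ 3660.373134.
Since α = 2/3 < 1, p = c/n^{2/3} ≫ 1/n is above the triangle threshold p ~ 1/n. Asymptotically E[X] ~ (c³/6)·n^{3(1−α)} = (7³/6)·n^{1} → ∞; triangles are abundant w.h.p.

E[X] ≈ 3660.373134; in regime p = Θ(1/n^{2/3}) E[X] diverges (above the triangle threshold p ~ 1/n).


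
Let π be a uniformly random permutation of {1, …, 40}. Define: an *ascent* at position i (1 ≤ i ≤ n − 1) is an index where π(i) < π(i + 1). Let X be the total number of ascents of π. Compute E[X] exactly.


Write X = Σ X_I over i = 1, …, 39, with X_I the indicator of one ascent.
There are 39 indicators.
For each fixed i, the pair (π(i), π(i+1)) is a uniformly random ordered pair of distinct values from {1, …, 40}; by symmetry P[π(i) < π(i+1)] = 1/2.
By linearity: E[X] = 39 · (1/2) = (40 − 1) · (1/2) = 39/2 ≈ 19.500000.

E[X] = 39/2 = 19.500000.


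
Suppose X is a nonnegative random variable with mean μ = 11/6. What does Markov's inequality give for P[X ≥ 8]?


μ = E[X] = 11/6, a = 8.
Markov: P[X ≥ 8] ≤ μ/a = (11/6)/8 = 11/48.
Numerically: ≈ 0.229.
(Since a = 8 > μ = 1.833, the bound 11/48 is < 1 and informative.)

P[X ≥ 8] ≤ 11/48 ≈ 0.229.


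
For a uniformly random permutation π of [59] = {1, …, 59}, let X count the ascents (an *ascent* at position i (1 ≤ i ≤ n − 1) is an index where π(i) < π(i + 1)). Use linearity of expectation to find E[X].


Write X = Σ X_I over i = 1, …, 58, with X_I the indicator of one ascent.
There are 58 indicators.
For each fixed i, the pair (π(i), π(i+1)) is a uniformly random ordered pair of distinct values from {1, …, 59}; by symmetry P[π(i) < π(i+1)] = 1/2.
By linearity: E[X] = 58 · (1/2) = (59 − 1) · (1/2) = 29 ≈ 29.0000.

E[X] = 29 = 29.0000.


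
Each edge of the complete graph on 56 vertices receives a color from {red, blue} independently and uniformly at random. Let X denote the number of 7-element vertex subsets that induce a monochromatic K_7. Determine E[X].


Let X = Σ_S X_S over the C(56, 7) = 231917400 subsets S of size 7, where X_S = 1 if the K_7 on S is monochromatic.
For a fixed S, the K_7 on S has C(7, 2) = 21 edges. P[all 21 edges red] = (1/2)^21, and likewise for blue, so P[monochromatic] = 2·(1/2)^21 = 2^{1 − 21} = 1/1048576.
By linearity: E[X] = C(56, 7) · 2^{1 − 21} = 231917400 · 1/1048576 = 28989675/131072.
Numerically: E[X] ≈ 221.1737.

E[X] = C(56,7)·2^(1−C(7,2)) = 28989675/131072 ≈ 221.1737.


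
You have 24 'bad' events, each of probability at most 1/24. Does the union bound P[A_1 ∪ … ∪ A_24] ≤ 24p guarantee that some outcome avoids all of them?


Union bound: P[∪_{i=1}^{24} A_i] ≤ Σ_i P[A_i] ≤ 24·p = 24·(1/24) = 1.
Numerically: 1 ≈ 1.0000000.
Is 1 < 1? NO.
Since the bound 1 is ≥ 1, the union bound is uninformative here; it does NOT by itself certify existence.

24·p = 1 ≈ 1.0000000; existence NOT certified by the union bound.


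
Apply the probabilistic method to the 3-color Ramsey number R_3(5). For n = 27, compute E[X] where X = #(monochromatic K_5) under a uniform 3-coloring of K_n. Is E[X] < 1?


E[X] = C(27, 5) · 3^{1 − 10} = 80730 · 3^{−9} = 80730/19683.
As a reduced fraction: E[X] = 2990/729 ≈ 4.101509.
Is E[X] < 1? NO.
Since E[X] ≥ 1, the first-moment bound is inconclusive at n = 27; it does NOT by itself certify R_3(5) > 27.

E[X] = 2990/729 ≈ 4.101509; E[X] ≥ 1; first-moment method inconclusive here.


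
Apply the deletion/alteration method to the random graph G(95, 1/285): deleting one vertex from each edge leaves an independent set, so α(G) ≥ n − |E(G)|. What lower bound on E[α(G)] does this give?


E[|E(G)|] = C(95, 2)·p = 4465 · (1/285) = 47/3.
E[α(G)] ≥ n − E[|E(G)|] = 95 − 47/3 = 238/3.
Numerically: ≈ 79.3333.
(This is only a lower bound; the true E[α(G)] may be larger.)

E[α(G)] ≥ 238/3 ≈ 79.3333.


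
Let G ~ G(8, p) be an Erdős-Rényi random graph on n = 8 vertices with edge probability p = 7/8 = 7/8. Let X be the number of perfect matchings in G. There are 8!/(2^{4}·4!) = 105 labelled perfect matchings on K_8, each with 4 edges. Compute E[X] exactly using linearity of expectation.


K_8 has 8!/(2^{4}·4!) = 105 labelled perfect matchings.
For each such perfect matching H, let X_H = 1 if all 4 edges of H are present in G. Then P[X_H = 1] = p^{4} = (7/8)^{4} = 2401/4096.
By linearity: E[X] = Σ_H E[X_H] = 105 · p^{4} = 105 · 2401/4096 = 252105/4096.
Numerically: E[X] ≈ 61.55.

E[X] = 105 · (7/8)^{4} = 252105/4096 ≈ 61.55.


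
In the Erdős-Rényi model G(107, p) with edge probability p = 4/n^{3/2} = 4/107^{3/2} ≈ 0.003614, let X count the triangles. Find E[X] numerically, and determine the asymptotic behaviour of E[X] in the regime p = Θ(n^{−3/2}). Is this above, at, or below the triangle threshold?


Number of potential triangles: C(107, 3) = 198485.
Each occurs with probability p³ ≈ (0.003614)³ ≈ 4.720119e-08.
By linearity: E[X] = C(107, 3)·p³ ≈ 198485 · 4.720119e-08 ≈ 0.0094.
Since α = 3/2 > 1, p = c/n^{3/2} = o(1/n) is below the triangle threshold p ~ 1/n. Asymptotically E[X] ~ (c³/6)·n^{3(1−α)} = (4³/6)·n^{-1.5} → 0, so by Markov's inequality G has no triangles w.h.p.

E[X] ≈ 0.0094; in regime p = Θ(1/n^{3/2}) E[X] tends to 0 (below the triangle threshold p ~ 1/n).


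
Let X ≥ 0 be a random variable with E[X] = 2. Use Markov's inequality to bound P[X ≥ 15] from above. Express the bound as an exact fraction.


μ = E[X] = 2, a = 15.
Markov: P[X ≥ 15] ≤ μ/a = (2)/15 = 2/15.
Numerically: ≈ 0.1333.
(Since a = 15 > μ = 2.0000, the bound 2/15 is < 1 and informative.)

P[X ≥ 15] ≤ 2/15 ≈ 0.1333.


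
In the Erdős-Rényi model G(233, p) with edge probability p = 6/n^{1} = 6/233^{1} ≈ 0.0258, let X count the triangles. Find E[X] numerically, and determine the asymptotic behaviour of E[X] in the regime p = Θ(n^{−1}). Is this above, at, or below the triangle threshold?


Number of potential triangles: C(233, 3) = 2081156.
Each occurs with probability p³ ≈ (0.0258)³ ≈ 1.70760e-05.
By linearity: E[X] = C(233, 3)·p³ ≈ 2081156 · 1.70760e-05 ≈ 35.538.
Here α = 1, so p = 6/n is exactly at the triangle threshold p ~ 1/n. Asymptotically E[X] → c³/6 = 6³/6 = 36 ≈ 36.000, a bounded constant. In this regime the triangle count is asymptotically Poisson(c³/6).

E[X] ≈ 35.538; in regime p = Θ(1/n^{1}) E[X] stays bounded (at the triangle threshold p ~ 1/n).


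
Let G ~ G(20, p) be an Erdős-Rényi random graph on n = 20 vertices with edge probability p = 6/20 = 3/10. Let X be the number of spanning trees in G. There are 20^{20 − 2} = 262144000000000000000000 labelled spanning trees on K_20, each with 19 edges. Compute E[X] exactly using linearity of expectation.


K_20 has 20^{20 − 2} = 262144000000000000000000 labelled spanning trees.
For each such spanning tree H, let X_H = 1 if all 19 edges of H are present in G. Then P[X_H = 1] = p^{19} = (3/10)^{19} = 1162261467/10000000000000000000.
Summing the indicators: E[X] = Σ_H E[X_H] = 262144000000000000000000 · p^{19} = 262144000000000000000000 · 1162261467/10000000000000000000 = 152339935002624/5.
Numerically: E[X] ≈ 3.05e+13.

E[X] = 262144000000000000000000 · (3/10)^{19} = 152339935002624/5 ≈ 3.05e+13.


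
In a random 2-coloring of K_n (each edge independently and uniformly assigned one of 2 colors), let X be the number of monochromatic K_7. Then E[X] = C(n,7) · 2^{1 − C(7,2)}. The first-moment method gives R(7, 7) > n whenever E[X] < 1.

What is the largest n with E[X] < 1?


We need C(n, 7) · 2^{1 − 21} < 1, i.e. C(n, 7) < 2^{21 − 1} = 1048576.
Check values of n near the boundary:
  n = 23: C(23, 7) = 245157; 245157 < 1048576? YES
  n = 24: C(24, 7) = 346104; 346104 < 1048576? YES
  n = 25: C(25, 7) = 480700; 480700 < 1048576? YES
  n = 26: C(26, 7) = 657800; 657800 < 1048576? YES
  n = 27: C(27, 7) = 888030; 888030 < 1048576? YES
  n = 28: C(28, 7) = 1184040; 1184040 < 1048576? NO
  n = 29: C(29, 7) = 1560780; 1560780 < 1048576? NO
  n = 30: C(30, 7) = 2035800; 2035800 < 1048576? NO
The largest n with C(n, 7) < 1048576 is n = 27 (where E[X] = 444015/524288 ≈ 0.8469). Hence R(7, 7) > 27, i.e. R(7, 7) ≥ 28.

Largest n = 27; hence R(7, 7) > 27.
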